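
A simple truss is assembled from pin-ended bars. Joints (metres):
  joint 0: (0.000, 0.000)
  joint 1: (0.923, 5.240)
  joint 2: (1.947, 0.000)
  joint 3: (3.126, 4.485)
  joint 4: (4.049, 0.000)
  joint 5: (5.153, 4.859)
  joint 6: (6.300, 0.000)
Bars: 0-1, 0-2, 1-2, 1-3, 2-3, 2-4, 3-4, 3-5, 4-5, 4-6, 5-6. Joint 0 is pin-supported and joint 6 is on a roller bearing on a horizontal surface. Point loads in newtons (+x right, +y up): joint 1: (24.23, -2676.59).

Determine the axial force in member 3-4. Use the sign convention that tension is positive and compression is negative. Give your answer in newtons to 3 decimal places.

N=7 nodes, M=11 members, R=3 reactions → 2N=14, M+R=14
member 0 (0-1): L=5.3207, (cx,cy)=(0.1735,0.9848)
member 1 (0-2): L=1.9470, (cx,cy)=(1.0000,0.0000)
member 2 (1-2): L=5.3391, (cx,cy)=(0.1918,-0.9814)
member 3 (1-3): L=2.3288, (cx,cy)=(0.9460,-0.3242)
member 4 (2-3): L=4.6374, (cx,cy)=(0.2542,0.9671)
member 5 (2-4): L=2.1020, (cx,cy)=(1.0000,0.0000)
member 6 (3-4): L=4.5790, (cx,cy)=(0.2016,-0.9795)
member 7 (3-5): L=2.0612, (cx,cy)=(0.9834,0.1814)
member 8 (4-5): L=4.9828, (cx,cy)=(0.2216,0.9751)
member 9 (4-6): L=2.2510, (cx,cy)=(1.0000,0.0000)
member 10 (5-6): L=4.9925, (cx,cy)=(0.2297,-0.9733)
solve A·x = −loads:
  F[0-1] = -2299.1540 N (compression)
  F[0-2] = +423.0743 N (tension)
  F[1-2] = -291.9073 N (compression)
  F[1-3] = -388.0484 N (compression)
  F[2-3] = +296.2216 N (tension)
  F[2-4] = +291.7779 N (tension)
  F[3-4] = -458.4896 N (compression)
  F[3-5] = -202.7239 N (compression)
  F[4-5] = +460.5240 N (tension)
  F[4-6] = +97.3250 N (tension)
  F[5-6] = -423.6263 N (compression)
  Rx@0 = -24.2300 N
  Ry@0 = +2264.2951 N
  Ry@6 = +412.2949 N

-458.490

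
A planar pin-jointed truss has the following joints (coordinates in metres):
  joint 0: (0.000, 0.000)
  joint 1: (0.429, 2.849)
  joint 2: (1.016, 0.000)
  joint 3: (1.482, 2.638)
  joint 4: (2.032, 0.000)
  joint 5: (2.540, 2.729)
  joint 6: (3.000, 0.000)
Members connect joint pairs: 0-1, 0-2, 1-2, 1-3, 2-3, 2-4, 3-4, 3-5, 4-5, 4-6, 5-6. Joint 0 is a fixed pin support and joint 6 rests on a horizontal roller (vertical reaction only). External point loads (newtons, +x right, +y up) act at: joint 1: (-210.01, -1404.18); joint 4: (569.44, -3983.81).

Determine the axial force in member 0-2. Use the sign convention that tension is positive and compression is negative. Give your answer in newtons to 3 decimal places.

N=7 nodes, M=11 members, R=3 reactions → 2N=14, M+R=14
member 0 (0-1): L=2.8811, (cx,cy)=(0.1489,0.9889)
member 1 (0-2): L=1.0160, (cx,cy)=(1.0000,0.0000)
member 2 (1-2): L=2.9088, (cx,cy)=(0.2018,-0.9794)
member 3 (1-3): L=1.0739, (cx,cy)=(0.9805,-0.1965)
member 4 (2-3): L=2.6788, (cx,cy)=(0.1740,0.9848)
member 5 (2-4): L=1.0160, (cx,cy)=(1.0000,0.0000)
member 6 (3-4): L=2.6947, (cx,cy)=(0.2041,-0.9789)
member 7 (3-5): L=1.0619, (cx,cy)=(0.9963,0.0857)
member 8 (4-5): L=2.7759, (cx,cy)=(0.1830,0.9831)
member 9 (4-6): L=0.9680, (cx,cy)=(1.0000,0.0000)
member 10 (5-6): L=2.7675, (cx,cy)=(0.1662,-0.9861)
solve A·x = −loads:
  F[0-1] = -2718.5706 N (compression)
  F[0-2] = +764.2266 N (tension)
  F[1-2] = +1409.0829 N (tension)
  F[1-3] = -488.6618 N (compression)
  F[2-3] = -1401.4613 N (compression)
  F[2-4] = +1292.3694 N (tension)
  F[3-4] = +1226.1903 N (tension)
  F[3-5] = -976.7911 N (compression)
  F[4-5] = +2831.2458 N (tension)
  F[4-6] = +455.0655 N (tension)
  F[5-6] = -2737.8098 N (compression)
  Rx@0 = -359.4300 N
  Ry@0 = +2688.2645 N
  Ry@6 = +2699.7256 N

764.227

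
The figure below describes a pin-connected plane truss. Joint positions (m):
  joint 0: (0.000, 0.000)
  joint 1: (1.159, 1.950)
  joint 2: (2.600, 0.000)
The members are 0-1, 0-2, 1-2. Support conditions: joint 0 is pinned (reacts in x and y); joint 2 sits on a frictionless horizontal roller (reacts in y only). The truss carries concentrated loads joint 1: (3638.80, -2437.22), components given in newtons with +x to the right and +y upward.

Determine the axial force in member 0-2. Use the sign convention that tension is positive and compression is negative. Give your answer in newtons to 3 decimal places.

2819.585

N=3 nodes, M=3 members, R=3 reactions → 2N=6, M+R=6
member 0 (0-1): L=2.2684, (cx,cy)=(0.5109,0.8596)
member 1 (0-2): L=2.6000, (cx,cy)=(1.0000,0.0000)
member 2 (1-2): L=2.4247, (cx,cy)=(0.5943,-0.8042)
solve A·x = −loads:
  F[0-1] = +1603.3944 N (tension)
  F[0-2] = +2819.5845 N (tension)
  F[1-2] = -4744.3002 N (compression)
  Rx@0 = -3638.8000 N
  Ry@0 = -1378.3177 N
  Ry@2 = +3815.5377 N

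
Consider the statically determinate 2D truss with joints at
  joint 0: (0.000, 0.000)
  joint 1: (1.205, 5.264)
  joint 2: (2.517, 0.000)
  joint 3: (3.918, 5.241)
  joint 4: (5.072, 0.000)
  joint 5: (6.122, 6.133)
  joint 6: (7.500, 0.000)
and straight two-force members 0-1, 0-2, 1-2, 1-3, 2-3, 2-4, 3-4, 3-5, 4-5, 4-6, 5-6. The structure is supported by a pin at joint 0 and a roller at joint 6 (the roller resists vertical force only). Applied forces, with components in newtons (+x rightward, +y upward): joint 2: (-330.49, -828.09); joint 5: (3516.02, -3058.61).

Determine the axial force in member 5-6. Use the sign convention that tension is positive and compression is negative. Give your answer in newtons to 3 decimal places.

N=7 nodes, M=11 members, R=3 reactions → 2N=14, M+R=14
member 0 (0-1): L=5.4002, (cx,cy)=(0.2231,0.9748)
member 1 (0-2): L=2.5170, (cx,cy)=(1.0000,0.0000)
member 2 (1-2): L=5.4250, (cx,cy)=(0.2418,-0.9703)
member 3 (1-3): L=2.7131, (cx,cy)=(1.0000,-0.0085)
member 4 (2-3): L=5.4250, (cx,cy)=(0.2582,0.9661)
member 5 (2-4): L=2.5550, (cx,cy)=(1.0000,0.0000)
member 6 (3-4): L=5.3665, (cx,cy)=(0.2150,-0.9766)
member 7 (3-5): L=2.3777, (cx,cy)=(0.9270,0.3752)
member 8 (4-5): L=6.2222, (cx,cy)=(0.1687,0.9857)
member 9 (4-6): L=2.4280, (cx,cy)=(1.0000,0.0000)
member 10 (5-6): L=6.2859, (cx,cy)=(0.2192,-0.9757)
solve A·x = −loads:
  F[0-1] = +1808.6175 N (tension)
  F[0-2] = +2781.9523 N (tension)
  F[1-2] = -1824.3308 N (compression)
  F[1-3] = +844.8072 N (tension)
  F[2-3] = +2689.4981 N (tension)
  F[2-4] = +1976.6864 N (tension)
  F[3-4] = -1850.3600 N (compression)
  F[3-5] = +2089.8701 N (tension)
  F[4-5] = +1833.3654 N (tension)
  F[4-6] = +1269.4126 N (tension)
  F[5-6] = -5790.5690 N (compression)
  Rx@0 = -3185.5300 N
  Ry@0 = -1763.0151 N
  Ry@6 = +5649.7151 N

-5790.569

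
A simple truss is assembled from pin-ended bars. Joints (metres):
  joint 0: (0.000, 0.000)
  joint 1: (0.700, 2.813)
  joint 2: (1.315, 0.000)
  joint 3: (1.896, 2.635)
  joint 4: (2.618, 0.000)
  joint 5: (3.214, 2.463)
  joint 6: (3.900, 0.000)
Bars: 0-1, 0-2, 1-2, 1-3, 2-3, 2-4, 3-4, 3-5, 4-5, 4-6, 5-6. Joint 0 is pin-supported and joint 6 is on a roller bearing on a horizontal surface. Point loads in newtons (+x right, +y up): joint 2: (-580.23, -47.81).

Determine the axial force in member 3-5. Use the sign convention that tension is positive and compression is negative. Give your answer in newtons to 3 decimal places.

-8.203

N=7 nodes, M=11 members, R=3 reactions → 2N=14, M+R=14
member 0 (0-1): L=2.8988, (cx,cy)=(0.2415,0.9704)
member 1 (0-2): L=1.3150, (cx,cy)=(1.0000,0.0000)
member 2 (1-2): L=2.8794, (cx,cy)=(0.2136,-0.9769)
member 3 (1-3): L=1.2092, (cx,cy)=(0.9891,-0.1472)
member 4 (2-3): L=2.6983, (cx,cy)=(0.2153,0.9765)
member 5 (2-4): L=1.3030, (cx,cy)=(1.0000,0.0000)
member 6 (3-4): L=2.7321, (cx,cy)=(0.2643,-0.9645)
member 7 (3-5): L=1.3292, (cx,cy)=(0.9916,-0.1294)
member 8 (4-5): L=2.5341, (cx,cy)=(0.2352,0.9719)
member 9 (4-6): L=1.2820, (cx,cy)=(1.0000,0.0000)
member 10 (5-6): L=2.5567, (cx,cy)=(0.2683,-0.9633)
solve A·x = −loads:
  F[0-1] = -32.6559 N (compression)
  F[0-2] = -572.3443 N (compression)
  F[1-2] = +34.7707 N (tension)
  F[1-3] = -15.4808 N (compression)
  F[2-3] = +14.1741 N (tension)
  F[2-4] = +12.2602 N (tension)
  F[3-4] = -15.6141 N (compression)
  F[3-5] = -8.2029 N (compression)
  F[4-5] = +15.4937 N (tension)
  F[4-6] = +4.4899 N (tension)
  F[5-6] = -16.7341 N (compression)
  Rx@0 = +580.2300 N
  Ry@0 = +31.6894 N
  Ry@6 = +16.1206 N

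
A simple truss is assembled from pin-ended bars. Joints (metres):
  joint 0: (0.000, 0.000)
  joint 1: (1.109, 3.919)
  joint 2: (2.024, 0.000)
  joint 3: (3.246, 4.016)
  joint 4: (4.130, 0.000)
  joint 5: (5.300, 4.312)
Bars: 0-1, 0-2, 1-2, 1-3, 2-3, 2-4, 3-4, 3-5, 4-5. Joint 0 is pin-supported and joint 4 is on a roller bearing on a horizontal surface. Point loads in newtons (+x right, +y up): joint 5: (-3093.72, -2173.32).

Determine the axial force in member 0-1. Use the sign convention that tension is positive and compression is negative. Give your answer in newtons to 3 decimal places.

N=6 nodes, M=9 members, R=3 reactions → 2N=12, M+R=12
member 0 (0-1): L=4.0729, (cx,cy)=(0.2723,0.9622)
member 1 (0-2): L=2.0240, (cx,cy)=(1.0000,0.0000)
member 2 (1-2): L=4.0244, (cx,cy)=(0.2274,-0.9738)
member 3 (1-3): L=2.1392, (cx,cy)=(0.9990,0.0453)
member 4 (2-3): L=4.1978, (cx,cy)=(0.2911,0.9567)
member 5 (2-4): L=2.1060, (cx,cy)=(1.0000,0.0000)
member 6 (3-4): L=4.1121, (cx,cy)=(0.2150,-0.9766)
member 7 (3-5): L=2.0752, (cx,cy)=(0.9898,0.1426)
member 8 (4-5): L=4.4679, (cx,cy)=(0.2619,0.9651)
solve A·x = −loads:
  F[0-1] = -2717.0280 N (compression)
  F[0-2] = -2353.9055 N (compression)
  F[1-2] = +2622.4034 N (tension)
  F[1-3] = -1337.4281 N (compression)
  F[2-3] = -2669.3282 N (compression)
  F[2-4] = -980.6135 N (compression)
  F[3-4] = +2292.4280 N (tension)
  F[3-5] = -2632.8369 N (compression)
  F[4-5] = -1862.7878 N (compression)
  Rx@0 = +3093.7200 N
  Ry@0 = +2614.3671 N
  Ry@4 = -441.0471 N

-2717.028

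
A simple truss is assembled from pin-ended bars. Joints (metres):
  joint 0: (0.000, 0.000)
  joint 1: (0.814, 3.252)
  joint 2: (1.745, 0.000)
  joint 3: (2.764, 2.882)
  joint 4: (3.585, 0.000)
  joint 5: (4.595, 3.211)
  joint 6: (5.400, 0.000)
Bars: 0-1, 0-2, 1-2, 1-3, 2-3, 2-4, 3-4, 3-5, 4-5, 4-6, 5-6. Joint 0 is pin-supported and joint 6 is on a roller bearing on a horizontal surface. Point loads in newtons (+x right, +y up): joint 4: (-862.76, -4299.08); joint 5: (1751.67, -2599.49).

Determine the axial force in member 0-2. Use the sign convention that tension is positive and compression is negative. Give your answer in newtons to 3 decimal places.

1086.876

N=7 nodes, M=11 members, R=3 reactions → 2N=14, M+R=14
member 0 (0-1): L=3.3523, (cx,cy)=(0.2428,0.9701)
member 1 (0-2): L=1.7450, (cx,cy)=(1.0000,0.0000)
member 2 (1-2): L=3.3826, (cx,cy)=(0.2752,-0.9614)
member 3 (1-3): L=1.9848, (cx,cy)=(0.9825,-0.1864)
member 4 (2-3): L=3.0568, (cx,cy)=(0.3334,0.9428)
member 5 (2-4): L=1.8400, (cx,cy)=(1.0000,0.0000)
member 6 (3-4): L=2.9967, (cx,cy)=(0.2740,-0.9617)
member 7 (3-5): L=1.8603, (cx,cy)=(0.9842,0.1769)
member 8 (4-5): L=3.3661, (cx,cy)=(0.3001,0.9539)
member 9 (4-6): L=1.8150, (cx,cy)=(1.0000,0.0000)
member 10 (5-6): L=3.3104, (cx,cy)=(0.2432,-0.9700)
solve A·x = −loads:
  F[0-1] = -815.2900 N (compression)
  F[0-2] = +1086.8758 N (tension)
  F[1-2] = +911.2331 N (tension)
  F[1-3] = -456.7701 N (compression)
  F[2-3] = -929.1869 N (compression)
  F[2-4] = +1647.4182 N (tension)
  F[3-4] = +647.4986 N (tension)
  F[3-5] = -950.8929 N (compression)
  F[4-5] = +3853.9327 N (tension)
  F[4-6] = +1531.1997 N (tension)
  F[5-6] = -6296.6916 N (compression)
  Rx@0 = -888.9100 N
  Ry@0 = +790.8902 N
  Ry@6 = +6107.6798 N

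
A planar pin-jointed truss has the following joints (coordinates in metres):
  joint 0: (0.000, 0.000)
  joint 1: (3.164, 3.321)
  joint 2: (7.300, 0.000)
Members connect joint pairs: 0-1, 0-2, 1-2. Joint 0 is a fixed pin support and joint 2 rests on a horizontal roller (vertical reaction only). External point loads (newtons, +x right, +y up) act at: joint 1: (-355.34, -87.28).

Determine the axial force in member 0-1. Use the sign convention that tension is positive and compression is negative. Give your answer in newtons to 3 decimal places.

-291.578

N=3 nodes, M=3 members, R=3 reactions → 2N=6, M+R=6
member 0 (0-1): L=4.5869, (cx,cy)=(0.6898,0.7240)
member 1 (0-2): L=7.3000, (cx,cy)=(1.0000,0.0000)
member 2 (1-2): L=5.3043, (cx,cy)=(0.7797,-0.6261)
solve A·x = −loads:
  F[0-1] = -291.5775 N (compression)
  F[0-2] = -154.2140 N (compression)
  F[1-2] = +197.7747 N (tension)
  Rx@0 = +355.3400 N
  Ry@0 = +211.1061 N
  Ry@2 = -123.8261 N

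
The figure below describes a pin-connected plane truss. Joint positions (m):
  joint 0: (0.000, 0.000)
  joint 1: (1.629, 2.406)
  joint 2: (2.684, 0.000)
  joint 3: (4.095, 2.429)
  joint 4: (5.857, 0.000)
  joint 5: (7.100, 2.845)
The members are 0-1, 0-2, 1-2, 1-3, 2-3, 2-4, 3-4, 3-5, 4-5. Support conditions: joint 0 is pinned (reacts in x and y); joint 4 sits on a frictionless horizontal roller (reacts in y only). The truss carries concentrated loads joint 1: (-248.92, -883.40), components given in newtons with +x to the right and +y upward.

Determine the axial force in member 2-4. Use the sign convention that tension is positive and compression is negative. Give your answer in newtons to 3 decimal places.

N=6 nodes, M=9 members, R=3 reactions → 2N=12, M+R=12
member 0 (0-1): L=2.9056, (cx,cy)=(0.5606,0.8281)
member 1 (0-2): L=2.6840, (cx,cy)=(1.0000,0.0000)
member 2 (1-2): L=2.6271, (cx,cy)=(0.4016,-0.9158)
member 3 (1-3): L=2.4661, (cx,cy)=(1.0000,0.0093)
member 4 (2-3): L=2.8091, (cx,cy)=(0.5023,0.8647)
member 5 (2-4): L=3.1730, (cx,cy)=(1.0000,0.0000)
member 6 (3-4): L=3.0008, (cx,cy)=(0.5872,-0.8095)
member 7 (3-5): L=3.0337, (cx,cy)=(0.9906,0.1371)
member 8 (4-5): L=3.1047, (cx,cy)=(0.4004,0.9164)
solve A·x = −loads:
  F[0-1] = -893.6031 N (compression)
  F[0-2] = +252.0720 N (tension)
  F[1-2] = -158.5479 N (compression)
  F[1-3] = -188.4109 N (compression)
  F[2-3] = +167.9231 N (tension)
  F[2-4] = +104.0552 N (tension)
  F[3-4] = -177.2115 N (compression)
  F[3-5] = -0.0000 N (compression)
  F[4-5] = -0.0000 N (compression)
  Rx@0 = +248.9200 N
  Ry@0 = +739.9550 N
  Ry@4 = +143.4450 N

104.055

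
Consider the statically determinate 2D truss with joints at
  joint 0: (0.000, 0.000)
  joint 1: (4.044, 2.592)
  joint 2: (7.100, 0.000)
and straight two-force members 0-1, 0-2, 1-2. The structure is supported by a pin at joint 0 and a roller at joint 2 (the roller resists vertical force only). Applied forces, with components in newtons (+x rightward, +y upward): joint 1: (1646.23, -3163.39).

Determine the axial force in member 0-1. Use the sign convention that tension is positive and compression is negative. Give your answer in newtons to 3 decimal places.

N=3 nodes, M=3 members, R=3 reactions → 2N=6, M+R=6
member 0 (0-1): L=4.8034, (cx,cy)=(0.8419,0.5396)
member 1 (0-2): L=7.1000, (cx,cy)=(1.0000,0.0000)
member 2 (1-2): L=4.0072, (cx,cy)=(0.7626,-0.6468)
solve A·x = −loads:
  F[0-1] = -1409.5168 N (compression)
  F[0-2] = +2832.9138 N (tension)
  F[1-2] = -3714.6708 N (compression)
  Rx@0 = -1646.2300 N
  Ry@0 = +760.6045 N
  Ry@2 = +2402.7855 N

-1409.517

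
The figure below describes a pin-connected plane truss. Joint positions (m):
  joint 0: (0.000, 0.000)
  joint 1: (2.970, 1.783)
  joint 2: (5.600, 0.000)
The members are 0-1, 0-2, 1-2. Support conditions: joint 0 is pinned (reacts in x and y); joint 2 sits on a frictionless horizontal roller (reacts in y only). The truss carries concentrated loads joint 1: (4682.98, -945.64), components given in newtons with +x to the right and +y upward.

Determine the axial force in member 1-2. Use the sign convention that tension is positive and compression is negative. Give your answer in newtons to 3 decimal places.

-3550.858

N=3 nodes, M=3 members, R=3 reactions → 2N=6, M+R=6
member 0 (0-1): L=3.4641, (cx,cy)=(0.8574,0.5147)
member 1 (0-2): L=5.6000, (cx,cy)=(1.0000,0.0000)
member 2 (1-2): L=3.1774, (cx,cy)=(0.8277,-0.5611)
solve A·x = −loads:
  F[0-1] = +2033.9966 N (tension)
  F[0-2] = +2939.1014 N (tension)
  F[1-2] = -3550.8576 N (compression)
  Rx@0 = -4682.9800 N
  Ry@0 = -1046.9143 N
  Ry@2 = +1992.5543 N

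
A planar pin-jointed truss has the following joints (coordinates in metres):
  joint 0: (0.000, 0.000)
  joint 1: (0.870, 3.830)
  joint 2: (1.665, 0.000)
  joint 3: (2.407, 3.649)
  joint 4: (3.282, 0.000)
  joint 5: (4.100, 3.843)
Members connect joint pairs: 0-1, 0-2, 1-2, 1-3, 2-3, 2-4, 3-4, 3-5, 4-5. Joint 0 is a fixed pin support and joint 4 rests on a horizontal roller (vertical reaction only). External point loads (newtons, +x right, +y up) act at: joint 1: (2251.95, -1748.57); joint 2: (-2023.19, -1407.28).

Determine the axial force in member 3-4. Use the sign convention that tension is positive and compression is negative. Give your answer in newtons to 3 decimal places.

N=6 nodes, M=9 members, R=3 reactions → 2N=12, M+R=12
member 0 (0-1): L=3.9276, (cx,cy)=(0.2215,0.9752)
member 1 (0-2): L=1.6650, (cx,cy)=(1.0000,0.0000)
member 2 (1-2): L=3.9116, (cx,cy)=(0.2032,-0.9791)
member 3 (1-3): L=1.5476, (cx,cy)=(0.9931,-0.1170)
member 4 (2-3): L=3.7237, (cx,cy)=(0.1993,0.9799)
member 5 (2-4): L=1.6170, (cx,cy)=(1.0000,0.0000)
member 6 (3-4): L=3.7524, (cx,cy)=(0.2332,-0.9724)
member 7 (3-5): L=1.7041, (cx,cy)=(0.9935,0.1138)
member 8 (4-5): L=3.9291, (cx,cy)=(0.2082,0.9781)
solve A·x = −loads:
  F[0-1] = +666.1044 N (tension)
  F[0-2] = +81.2105 N (tension)
  F[1-2] = -2251.1722 N (compression)
  F[1-3] = -1658.2532 N (compression)
  F[2-3] = +3685.3763 N (tension)
  F[2-4] = +912.5051 N (tension)
  F[3-4] = -3913.2835 N (compression)
  F[3-5] = +0.0000 N (tension)
  F[4-5] = -0.0000 N (compression)
  Rx@0 = -228.7600 N
  Ry@0 = -649.5569 N
  Ry@4 = +3805.4069 N

-3913.283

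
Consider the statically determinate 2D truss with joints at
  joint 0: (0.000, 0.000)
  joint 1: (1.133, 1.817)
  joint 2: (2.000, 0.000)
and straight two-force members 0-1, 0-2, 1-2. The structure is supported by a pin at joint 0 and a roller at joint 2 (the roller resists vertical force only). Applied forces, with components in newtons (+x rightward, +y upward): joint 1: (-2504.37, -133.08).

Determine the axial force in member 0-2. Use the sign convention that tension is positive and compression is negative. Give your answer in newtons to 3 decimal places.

N=3 nodes, M=3 members, R=3 reactions → 2N=6, M+R=6
member 0 (0-1): L=2.1413, (cx,cy)=(0.5291,0.8485)
member 1 (0-2): L=2.0000, (cx,cy)=(1.0000,0.0000)
member 2 (1-2): L=2.0133, (cx,cy)=(0.4306,-0.9025)
solve A·x = −loads:
  F[0-1] = -2749.2942 N (compression)
  F[0-2] = -1049.6714 N (compression)
  F[1-2] = +2437.4297 N (tension)
  Rx@0 = +2504.3700 N
  Ry@0 = +2332.9103 N
  Ry@2 = -2199.8303 N

-1049.671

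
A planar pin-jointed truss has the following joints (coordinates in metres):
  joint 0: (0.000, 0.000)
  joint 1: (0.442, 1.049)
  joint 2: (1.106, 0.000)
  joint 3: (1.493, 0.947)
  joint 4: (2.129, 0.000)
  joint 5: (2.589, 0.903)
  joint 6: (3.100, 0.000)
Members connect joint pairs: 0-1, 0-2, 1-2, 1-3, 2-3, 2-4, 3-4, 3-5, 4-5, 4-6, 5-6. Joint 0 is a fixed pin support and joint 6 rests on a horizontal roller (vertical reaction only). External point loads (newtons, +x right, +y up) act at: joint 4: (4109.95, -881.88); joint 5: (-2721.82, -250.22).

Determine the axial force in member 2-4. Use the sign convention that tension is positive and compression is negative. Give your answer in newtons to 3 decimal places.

N=7 nodes, M=11 members, R=3 reactions → 2N=14, M+R=14
member 0 (0-1): L=1.1383, (cx,cy)=(0.3883,0.9215)
member 1 (0-2): L=1.1060, (cx,cy)=(1.0000,0.0000)
member 2 (1-2): L=1.2415, (cx,cy)=(0.5348,-0.8450)
member 3 (1-3): L=1.0559, (cx,cy)=(0.9953,-0.0966)
member 4 (2-3): L=1.0230, (cx,cy)=(0.3783,0.9257)
member 5 (2-4): L=1.0230, (cx,cy)=(1.0000,0.0000)
member 6 (3-4): L=1.1407, (cx,cy)=(0.5575,-0.8302)
member 7 (3-5): L=1.0969, (cx,cy)=(0.9992,-0.0401)
member 8 (4-5): L=1.0134, (cx,cy)=(0.4539,0.8910)
member 9 (4-6): L=0.9710, (cx,cy)=(1.0000,0.0000)
member 10 (5-6): L=1.0376, (cx,cy)=(0.4925,-0.8703)
solve A·x = −loads:
  F[0-1] = -1204.8506 N (compression)
  F[0-2] = +1855.9646 N (tension)
  F[1-2] = +1457.3139 N (tension)
  F[1-3] = -1253.1263 N (compression)
  F[2-3] = -1330.2132 N (compression)
  F[2-4] = +3138.6029 N (tension)
  F[3-4] = +1461.5308 N (tension)
  F[3-5] = -2567.3853 N (compression)
  F[4-5] = -371.9451 N (compression)
  F[4-6] = +12.3289 N (tension)
  F[5-6] = -25.0332 N (compression)
  Rx@0 = -1388.1300 N
  Ry@0 = +1110.3133 N
  Ry@6 = +21.7867 N

3138.603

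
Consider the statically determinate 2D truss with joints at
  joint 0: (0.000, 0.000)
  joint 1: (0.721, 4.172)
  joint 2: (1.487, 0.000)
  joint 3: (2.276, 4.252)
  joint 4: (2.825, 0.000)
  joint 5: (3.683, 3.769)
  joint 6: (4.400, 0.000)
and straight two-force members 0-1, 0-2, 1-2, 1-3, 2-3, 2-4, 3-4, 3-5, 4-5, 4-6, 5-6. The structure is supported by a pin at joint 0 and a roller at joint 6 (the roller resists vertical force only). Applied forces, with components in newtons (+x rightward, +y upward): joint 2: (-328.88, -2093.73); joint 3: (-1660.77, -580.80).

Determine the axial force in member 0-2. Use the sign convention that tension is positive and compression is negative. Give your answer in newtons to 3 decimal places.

N=7 nodes, M=11 members, R=3 reactions → 2N=14, M+R=14
member 0 (0-1): L=4.2338, (cx,cy)=(0.1703,0.9854)
member 1 (0-2): L=1.4870, (cx,cy)=(1.0000,0.0000)
member 2 (1-2): L=4.2417, (cx,cy)=(0.1806,-0.9836)
member 3 (1-3): L=1.5571, (cx,cy)=(0.9987,0.0514)
member 4 (2-3): L=4.3246, (cx,cy)=(0.1824,0.9832)
member 5 (2-4): L=1.3380, (cx,cy)=(1.0000,0.0000)
member 6 (3-4): L=4.2873, (cx,cy)=(0.1281,-0.9918)
member 7 (3-5): L=1.4876, (cx,cy)=(0.9458,-0.3247)
member 8 (4-5): L=3.8654, (cx,cy)=(0.2220,0.9751)
member 9 (4-6): L=1.5750, (cx,cy)=(1.0000,0.0000)
member 10 (5-6): L=3.8366, (cx,cy)=(0.1869,-0.9824)
solve A·x = −loads:
  F[0-1] = -3319.9134 N (compression)
  F[0-2] = -1424.2871 N (compression)
  F[1-2] = +3265.6844 N (tension)
  F[1-3] = -1156.6286 N (compression)
  F[2-3] = -1137.3531 N (compression)
  F[2-4] = -298.1643 N (compression)
  F[3-4] = +521.7668 N (tension)
  F[3-5] = +244.6027 N (tension)
  F[4-5] = -530.7104 N (compression)
  F[4-6] = -113.5501 N (compression)
  F[5-6] = +607.5948 N (tension)
  Rx@0 = +1989.6500 N
  Ry@0 = +3271.4202 N
  Ry@6 = -596.8902 N

-1424.287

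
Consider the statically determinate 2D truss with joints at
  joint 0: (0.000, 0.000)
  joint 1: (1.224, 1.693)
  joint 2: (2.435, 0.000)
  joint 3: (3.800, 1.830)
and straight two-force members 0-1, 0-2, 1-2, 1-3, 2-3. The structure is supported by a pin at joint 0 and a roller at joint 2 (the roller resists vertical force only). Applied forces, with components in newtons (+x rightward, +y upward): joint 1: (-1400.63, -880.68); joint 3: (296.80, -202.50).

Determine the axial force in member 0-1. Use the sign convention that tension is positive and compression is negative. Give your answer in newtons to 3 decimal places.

-1326.822

N=4 nodes, M=5 members, R=3 reactions → 2N=8, M+R=8
member 0 (0-1): L=2.0891, (cx,cy)=(0.5859,0.8104)
member 1 (0-2): L=2.4350, (cx,cy)=(1.0000,0.0000)
member 2 (1-2): L=2.0815, (cx,cy)=(0.5818,-0.8133)
member 3 (1-3): L=2.5796, (cx,cy)=(0.9986,0.0531)
member 4 (2-3): L=2.2830, (cx,cy)=(0.5979,0.8016)
solve A·x = −loads:
  F[0-1] = -1326.8220 N (compression)
  F[0-2] = -326.4550 N (compression)
  F[1-2] = +269.7057 N (tension)
  F[1-3] = +467.0038 N (tension)
  F[2-3] = -283.5692 N (compression)
  Rx@0 = +1103.8300 N
  Ry@0 = +1075.2417 N
  Ry@2 = +7.9383 N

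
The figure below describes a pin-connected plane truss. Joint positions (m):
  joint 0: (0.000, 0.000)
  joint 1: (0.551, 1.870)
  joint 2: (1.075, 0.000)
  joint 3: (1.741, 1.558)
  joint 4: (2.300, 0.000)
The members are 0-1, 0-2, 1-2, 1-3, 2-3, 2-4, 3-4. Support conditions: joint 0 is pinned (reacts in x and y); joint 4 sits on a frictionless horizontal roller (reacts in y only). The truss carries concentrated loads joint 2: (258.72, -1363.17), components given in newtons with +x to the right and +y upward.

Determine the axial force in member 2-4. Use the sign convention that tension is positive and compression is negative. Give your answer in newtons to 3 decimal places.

228.599

N=5 nodes, M=7 members, R=3 reactions → 2N=10, M+R=10
member 0 (0-1): L=1.9495, (cx,cy)=(0.2826,0.9592)
member 1 (0-2): L=1.0750, (cx,cy)=(1.0000,0.0000)
member 2 (1-2): L=1.9420, (cx,cy)=(0.2698,-0.9629)
member 3 (1-3): L=1.2302, (cx,cy)=(0.9673,-0.2536)
member 4 (2-3): L=1.6944, (cx,cy)=(0.3931,0.9195)
member 5 (2-4): L=1.2250, (cx,cy)=(1.0000,0.0000)
member 6 (3-4): L=1.6552, (cx,cy)=(0.3377,-0.9412)
solve A·x = −loads:
  F[0-1] = -756.8975 N (compression)
  F[0-2] = +472.6483 N (tension)
  F[1-2] = +876.6570 N (tension)
  F[1-3] = -465.6942 N (compression)
  F[2-3] = +564.4606 N (tension)
  F[2-4] = +228.5994 N (tension)
  F[3-4] = -676.9026 N (compression)
  Rx@0 = -258.7200 N
  Ry@0 = +726.0362 N
  Ry@4 = +637.1338 N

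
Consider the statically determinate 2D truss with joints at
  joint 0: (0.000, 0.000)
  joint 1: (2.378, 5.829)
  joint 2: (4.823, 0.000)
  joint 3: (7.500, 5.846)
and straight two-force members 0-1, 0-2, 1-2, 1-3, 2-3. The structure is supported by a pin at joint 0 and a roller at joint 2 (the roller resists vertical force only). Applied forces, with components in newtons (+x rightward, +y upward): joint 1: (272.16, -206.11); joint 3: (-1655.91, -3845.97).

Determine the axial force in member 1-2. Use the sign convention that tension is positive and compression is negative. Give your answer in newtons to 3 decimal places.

-604.839

N=4 nodes, M=5 members, R=3 reactions → 2N=8, M+R=8
member 0 (0-1): L=6.2954, (cx,cy)=(0.3777,0.9259)
member 1 (0-2): L=4.8230, (cx,cy)=(1.0000,0.0000)
member 2 (1-2): L=6.3210, (cx,cy)=(0.3868,-0.9222)
member 3 (1-3): L=5.1220, (cx,cy)=(1.0000,0.0033)
member 4 (2-3): L=6.4298, (cx,cy)=(0.4163,0.9092)
solve A·x = −loads:
  F[0-1] = +380.1646 N (tension)
  F[0-2] = -1527.3518 N (compression)
  F[1-2] = -604.8394 N (compression)
  F[1-3] = +105.3971 N (tension)
  F[2-3] = -4230.4110 N (compression)
  Rx@0 = +1383.7500 N
  Ry@0 = -351.9995 N
  Ry@2 = +4404.0795 N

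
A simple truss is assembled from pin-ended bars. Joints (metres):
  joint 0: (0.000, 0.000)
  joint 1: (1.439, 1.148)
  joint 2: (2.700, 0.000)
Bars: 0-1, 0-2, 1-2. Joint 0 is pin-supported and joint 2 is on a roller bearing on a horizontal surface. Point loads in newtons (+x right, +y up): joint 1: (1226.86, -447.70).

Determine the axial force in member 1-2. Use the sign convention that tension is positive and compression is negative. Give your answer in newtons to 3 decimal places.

-1129.311

N=3 nodes, M=3 members, R=3 reactions → 2N=6, M+R=6
member 0 (0-1): L=1.8408, (cx,cy)=(0.7817,0.6236)
member 1 (0-2): L=2.7000, (cx,cy)=(1.0000,0.0000)
member 2 (1-2): L=1.7053, (cx,cy)=(0.7395,-0.6732)
solve A·x = −loads:
  F[0-1] = +501.1753 N (tension)
  F[0-2] = +835.0832 N (tension)
  F[1-2] = -1129.3114 N (compression)
  Rx@0 = -1226.8600 N
  Ry@0 = -312.5502 N
  Ry@2 = +760.2502 N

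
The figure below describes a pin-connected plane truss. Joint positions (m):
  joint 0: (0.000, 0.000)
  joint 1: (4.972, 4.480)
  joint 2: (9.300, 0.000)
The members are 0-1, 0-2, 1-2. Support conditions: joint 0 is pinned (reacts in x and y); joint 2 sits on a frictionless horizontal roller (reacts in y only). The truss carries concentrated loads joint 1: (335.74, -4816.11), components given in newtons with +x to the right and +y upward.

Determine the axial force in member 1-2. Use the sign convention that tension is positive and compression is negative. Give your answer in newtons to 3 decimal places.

N=3 nodes, M=3 members, R=3 reactions → 2N=6, M+R=6
member 0 (0-1): L=6.6926, (cx,cy)=(0.7429,0.6694)
member 1 (0-2): L=9.3000, (cx,cy)=(1.0000,0.0000)
member 2 (1-2): L=6.2291, (cx,cy)=(0.6948,-0.7192)
solve A·x = −loads:
  F[0-1] = -3106.6475 N (compression)
  F[0-2] = +2643.6923 N (tension)
  F[1-2] = -3804.9646 N (compression)
  Rx@0 = -335.7400 N
  Ry@0 = +2079.5708 N
  Ry@2 = +2736.5392 N

-3804.965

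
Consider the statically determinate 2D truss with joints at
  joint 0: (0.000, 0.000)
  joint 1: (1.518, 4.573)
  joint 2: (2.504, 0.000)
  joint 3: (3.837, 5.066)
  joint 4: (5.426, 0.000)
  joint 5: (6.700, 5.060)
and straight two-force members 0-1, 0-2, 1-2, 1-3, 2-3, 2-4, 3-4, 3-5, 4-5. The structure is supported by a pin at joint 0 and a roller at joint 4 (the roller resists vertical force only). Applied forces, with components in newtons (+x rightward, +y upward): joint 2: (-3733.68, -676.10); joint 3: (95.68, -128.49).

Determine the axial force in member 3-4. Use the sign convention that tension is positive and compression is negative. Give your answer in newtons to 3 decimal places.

N=6 nodes, M=9 members, R=3 reactions → 2N=12, M+R=12
member 0 (0-1): L=4.8184, (cx,cy)=(0.3150,0.9491)
member 1 (0-2): L=2.5040, (cx,cy)=(1.0000,0.0000)
member 2 (1-2): L=4.6781, (cx,cy)=(0.2108,-0.9775)
member 3 (1-3): L=2.3708, (cx,cy)=(0.9781,0.2079)
member 4 (2-3): L=5.2384, (cx,cy)=(0.2545,0.9671)
member 5 (2-4): L=2.9220, (cx,cy)=(1.0000,0.0000)
member 6 (3-4): L=5.3094, (cx,cy)=(0.2993,-0.9542)
member 7 (3-5): L=2.8630, (cx,cy)=(1.0000,-0.0021)
member 8 (4-5): L=5.2179, (cx,cy)=(0.2442,0.9697)
solve A·x = −loads:
  F[0-1] = -329.1498 N (compression)
  F[0-2] = -3534.3031 N (compression)
  F[1-2] = +283.9979 N (tension)
  F[1-3] = -167.2101 N (compression)
  F[2-3] = +412.0457 N (tension)
  F[2-4] = +154.3838 N (tension)
  F[3-4] = -515.8456 N (compression)
  F[3-5] = +0.0000 N (tension)
  F[4-5] = -0.0000 N (compression)
  Rx@0 = +3638.0000 N
  Ry@0 = +312.3885 N
  Ry@4 = +492.2015 N

-515.846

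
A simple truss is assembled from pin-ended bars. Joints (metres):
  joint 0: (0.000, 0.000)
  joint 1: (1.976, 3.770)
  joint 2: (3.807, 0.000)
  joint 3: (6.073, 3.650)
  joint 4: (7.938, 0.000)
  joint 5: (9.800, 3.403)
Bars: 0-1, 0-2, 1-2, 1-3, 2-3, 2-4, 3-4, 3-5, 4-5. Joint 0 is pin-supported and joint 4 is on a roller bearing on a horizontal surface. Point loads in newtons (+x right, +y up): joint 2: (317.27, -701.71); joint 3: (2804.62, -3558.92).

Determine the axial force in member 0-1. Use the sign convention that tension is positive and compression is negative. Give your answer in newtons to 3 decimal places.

N=6 nodes, M=9 members, R=3 reactions → 2N=12, M+R=12
member 0 (0-1): L=4.2565, (cx,cy)=(0.4642,0.8857)
member 1 (0-2): L=3.8070, (cx,cy)=(1.0000,0.0000)
member 2 (1-2): L=4.1911, (cx,cy)=(0.4369,-0.8995)
member 3 (1-3): L=4.0988, (cx,cy)=(0.9996,-0.0293)
member 4 (2-3): L=4.2962, (cx,cy)=(0.5274,0.8496)
member 5 (2-4): L=4.1310, (cx,cy)=(1.0000,0.0000)
member 6 (3-4): L=4.0989, (cx,cy)=(0.4550,-0.8905)
member 7 (3-5): L=3.7352, (cx,cy)=(0.9978,-0.0661)
member 8 (4-5): L=3.8791, (cx,cy)=(0.4800,0.8773)
solve A·x = −loads:
  F[0-1] = +99.6636 N (tension)
  F[0-2] = +3075.6226 N (tension)
  F[1-2] = -101.0780 N (compression)
  F[1-3] = +90.4647 N (tension)
  F[2-3] = +932.9582 N (tension)
  F[2-4] = +2222.1108 N (tension)
  F[3-4] = -4883.7216 N (compression)
  F[3-5] = +0.0000 N (tension)
  F[4-5] = -0.0000 N (compression)
  Rx@0 = -3121.8900 N
  Ry@0 = -88.2733 N
  Ry@4 = +4348.9033 N

99.664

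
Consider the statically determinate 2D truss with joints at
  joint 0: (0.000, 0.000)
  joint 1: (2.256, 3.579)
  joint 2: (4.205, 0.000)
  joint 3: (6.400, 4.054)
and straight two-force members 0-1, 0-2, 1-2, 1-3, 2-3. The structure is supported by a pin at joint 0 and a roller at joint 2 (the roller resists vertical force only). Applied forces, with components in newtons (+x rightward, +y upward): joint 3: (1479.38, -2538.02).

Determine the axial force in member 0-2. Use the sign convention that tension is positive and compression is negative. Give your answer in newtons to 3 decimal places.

-254.756

N=4 nodes, M=5 members, R=3 reactions → 2N=8, M+R=8
member 0 (0-1): L=4.2307, (cx,cy)=(0.5332,0.8460)
member 1 (0-2): L=4.2050, (cx,cy)=(1.0000,0.0000)
member 2 (1-2): L=4.0753, (cx,cy)=(0.4783,-0.8782)
member 3 (1-3): L=4.1711, (cx,cy)=(0.9935,0.1139)
member 4 (2-3): L=4.6101, (cx,cy)=(0.4761,0.8794)
solve A·x = −loads:
  F[0-1] = +3252.0393 N (tension)
  F[0-2] = -254.7562 N (compression)
  F[1-2] = -2735.4853 N (compression)
  F[1-3] = +3062.3039 N (tension)
  F[2-3] = -3282.7269 N (compression)
  Rx@0 = -1479.3800 N
  Ry@0 = -2751.0964 N
  Ry@2 = +5289.1164 N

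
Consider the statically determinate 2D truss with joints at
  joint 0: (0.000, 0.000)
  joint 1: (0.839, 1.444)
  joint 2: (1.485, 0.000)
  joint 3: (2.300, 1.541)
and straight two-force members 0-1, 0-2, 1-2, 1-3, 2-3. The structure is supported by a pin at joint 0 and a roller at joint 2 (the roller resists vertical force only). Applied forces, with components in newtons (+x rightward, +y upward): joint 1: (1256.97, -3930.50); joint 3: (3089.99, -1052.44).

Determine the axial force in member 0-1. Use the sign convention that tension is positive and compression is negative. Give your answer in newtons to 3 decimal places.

3812.598

N=4 nodes, M=5 members, R=3 reactions → 2N=8, M+R=8
member 0 (0-1): L=1.6700, (cx,cy)=(0.5024,0.8646)
member 1 (0-2): L=1.4850, (cx,cy)=(1.0000,0.0000)
member 2 (1-2): L=1.5819, (cx,cy)=(0.4084,-0.9128)
member 3 (1-3): L=1.4642, (cx,cy)=(0.9978,0.0662)
member 4 (2-3): L=1.7432, (cx,cy)=(0.4675,0.8840)
solve A·x = −loads:
  F[0-1] = +3812.5979 N (tension)
  F[0-2] = +2431.5830 N (tension)
  F[1-2] = -7642.4081 N (compression)
  F[1-3] = +3787.6276 N (tension)
  F[2-3] = -1474.4162 N (compression)
  Rx@0 = -4346.9600 N
  Ry@0 = -3296.5487 N
  Ry@2 = +8279.4887 N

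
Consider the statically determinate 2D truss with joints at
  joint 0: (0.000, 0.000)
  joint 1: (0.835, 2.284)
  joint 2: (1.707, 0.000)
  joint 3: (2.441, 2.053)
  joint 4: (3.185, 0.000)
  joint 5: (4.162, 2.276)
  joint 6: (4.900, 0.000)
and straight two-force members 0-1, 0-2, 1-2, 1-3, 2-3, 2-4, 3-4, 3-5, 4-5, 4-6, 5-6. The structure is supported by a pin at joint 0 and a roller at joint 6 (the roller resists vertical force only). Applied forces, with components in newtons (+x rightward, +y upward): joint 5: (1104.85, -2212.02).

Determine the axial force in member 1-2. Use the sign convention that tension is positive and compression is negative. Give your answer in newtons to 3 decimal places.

-214.629

N=7 nodes, M=11 members, R=3 reactions → 2N=14, M+R=14
member 0 (0-1): L=2.4318, (cx,cy)=(0.3434,0.9392)
member 1 (0-2): L=1.7070, (cx,cy)=(1.0000,0.0000)
member 2 (1-2): L=2.4448, (cx,cy)=(0.3567,-0.9342)
member 3 (1-3): L=1.6225, (cx,cy)=(0.9898,-0.1424)
member 4 (2-3): L=2.1803, (cx,cy)=(0.3367,0.9416)
member 5 (2-4): L=1.4780, (cx,cy)=(1.0000,0.0000)
member 6 (3-4): L=2.1837, (cx,cy)=(0.3407,-0.9402)
member 7 (3-5): L=1.7354, (cx,cy)=(0.9917,0.1285)
member 8 (4-5): L=2.4768, (cx,cy)=(0.3945,0.9189)
member 9 (4-6): L=1.7150, (cx,cy)=(1.0000,0.0000)
member 10 (5-6): L=2.3927, (cx,cy)=(0.3084,-0.9512)
solve A·x = −loads:
  F[0-1] = +191.6882 N (tension)
  F[0-2] = +1039.0319 N (tension)
  F[1-2] = -214.6288 N (compression)
  F[1-3] = +143.8362 N (tension)
  F[2-3] = +212.9422 N (tension)
  F[2-4] = +890.7908 N (tension)
  F[3-4] = -154.7241 N (compression)
  F[3-5] = +269.0061 N (tension)
  F[4-5] = +158.3025 N (tension)
  F[4-6] = +775.6309 N (tension)
  F[5-6] = -2514.6624 N (compression)
  Rx@0 = -1104.8500 N
  Ry@0 = -180.0343 N
  Ry@6 = +2392.0543 N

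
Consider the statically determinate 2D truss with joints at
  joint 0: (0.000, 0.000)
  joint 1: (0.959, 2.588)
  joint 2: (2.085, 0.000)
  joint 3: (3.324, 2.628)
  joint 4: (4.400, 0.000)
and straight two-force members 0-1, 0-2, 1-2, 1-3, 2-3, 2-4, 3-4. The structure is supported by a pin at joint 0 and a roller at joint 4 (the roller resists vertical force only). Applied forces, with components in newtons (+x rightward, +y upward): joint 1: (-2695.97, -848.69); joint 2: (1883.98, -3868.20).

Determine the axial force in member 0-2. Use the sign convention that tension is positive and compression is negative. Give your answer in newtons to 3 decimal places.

775.709

N=5 nodes, M=7 members, R=3 reactions → 2N=10, M+R=10
member 0 (0-1): L=2.7600, (cx,cy)=(0.3475,0.9377)
member 1 (0-2): L=2.0850, (cx,cy)=(1.0000,0.0000)
member 2 (1-2): L=2.8223, (cx,cy)=(0.3990,-0.9170)
member 3 (1-3): L=2.3653, (cx,cy)=(0.9999,0.0169)
member 4 (2-3): L=2.9054, (cx,cy)=(0.4264,0.9045)
member 5 (2-4): L=2.3150, (cx,cy)=(1.0000,0.0000)
member 6 (3-4): L=2.8397, (cx,cy)=(0.3789,-0.9254)
solve A·x = −loads:
  F[0-1] = -4569.3423 N (compression)
  F[0-2] = +775.7091 N (tension)
  F[1-2] = +3739.9900 N (tension)
  F[1-3] = -383.8878 N (compression)
  F[2-3] = +485.0631 N (tension)
  F[2-4] = +176.9810 N (tension)
  F[3-4] = -467.0828 N (compression)
  Rx@0 = +811.9900 N
  Ry@0 = +4284.6354 N
  Ry@4 = +432.2546 N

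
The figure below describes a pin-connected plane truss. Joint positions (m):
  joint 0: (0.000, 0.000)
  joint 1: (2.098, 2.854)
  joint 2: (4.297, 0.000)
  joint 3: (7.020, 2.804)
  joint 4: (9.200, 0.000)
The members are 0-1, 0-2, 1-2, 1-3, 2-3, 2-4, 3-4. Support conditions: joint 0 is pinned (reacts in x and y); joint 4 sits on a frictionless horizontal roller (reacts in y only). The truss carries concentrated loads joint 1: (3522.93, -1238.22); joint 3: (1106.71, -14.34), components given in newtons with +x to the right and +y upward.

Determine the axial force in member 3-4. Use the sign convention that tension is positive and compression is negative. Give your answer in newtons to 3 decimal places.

-2183.088

N=5 nodes, M=7 members, R=3 reactions → 2N=10, M+R=10
member 0 (0-1): L=3.5422, (cx,cy)=(0.5923,0.8057)
member 1 (0-2): L=4.2970, (cx,cy)=(1.0000,0.0000)
member 2 (1-2): L=3.6029, (cx,cy)=(0.6103,-0.7921)
member 3 (1-3): L=4.9223, (cx,cy)=(0.9999,-0.0102)
member 4 (2-3): L=3.9086, (cx,cy)=(0.6967,0.7174)
member 5 (2-4): L=4.9030, (cx,cy)=(1.0000,0.0000)
member 6 (3-4): L=3.5517, (cx,cy)=(0.6138,-0.7895)
solve A·x = −loads:
  F[0-1] = +584.4819 N (tension)
  F[0-2] = +4283.4552 N (tension)
  F[1-2] = -2133.6007 N (compression)
  F[1-3] = -1874.6179 N (compression)
  F[2-3] = +2355.9036 N (tension)
  F[2-4] = +1339.9460 N (tension)
  F[3-4] = -2183.0881 N (compression)
  Rx@0 = -4629.6400 N
  Ry@0 = -470.9302 N
  Ry@4 = +1723.4902 N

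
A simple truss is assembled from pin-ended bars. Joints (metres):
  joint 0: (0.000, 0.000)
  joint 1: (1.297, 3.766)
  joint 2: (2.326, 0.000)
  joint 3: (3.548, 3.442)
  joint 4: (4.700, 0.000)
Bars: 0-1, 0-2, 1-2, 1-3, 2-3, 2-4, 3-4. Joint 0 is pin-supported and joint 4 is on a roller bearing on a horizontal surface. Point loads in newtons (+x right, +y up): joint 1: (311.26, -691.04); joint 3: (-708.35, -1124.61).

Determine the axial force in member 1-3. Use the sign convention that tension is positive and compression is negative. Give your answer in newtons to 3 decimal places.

N=5 nodes, M=7 members, R=3 reactions → 2N=10, M+R=10
member 0 (0-1): L=3.9831, (cx,cy)=(0.3256,0.9455)
member 1 (0-2): L=2.3260, (cx,cy)=(1.0000,0.0000)
member 2 (1-2): L=3.9040, (cx,cy)=(0.2636,-0.9646)
member 3 (1-3): L=2.2742, (cx,cy)=(0.9898,-0.1425)
member 4 (2-3): L=3.6525, (cx,cy)=(0.3346,0.9424)
member 5 (2-4): L=2.3740, (cx,cy)=(1.0000,0.0000)
member 6 (3-4): L=3.6297, (cx,cy)=(0.3174,-0.9483)
solve A·x = −loads:
  F[0-1] = -1105.5963 N (compression)
  F[0-2] = -37.0780 N (compression)
  F[1-2] = +486.5854 N (tension)
  F[1-3] = -807.7622 N (compression)
  F[2-3] = -498.0830 N (compression)
  F[2-4] = +257.8146 N (tension)
  F[3-4] = -812.3095 N (compression)
  Rx@0 = +397.0900 N
  Ry@0 = +1045.3394 N
  Ry@4 = +770.3106 N

-807.762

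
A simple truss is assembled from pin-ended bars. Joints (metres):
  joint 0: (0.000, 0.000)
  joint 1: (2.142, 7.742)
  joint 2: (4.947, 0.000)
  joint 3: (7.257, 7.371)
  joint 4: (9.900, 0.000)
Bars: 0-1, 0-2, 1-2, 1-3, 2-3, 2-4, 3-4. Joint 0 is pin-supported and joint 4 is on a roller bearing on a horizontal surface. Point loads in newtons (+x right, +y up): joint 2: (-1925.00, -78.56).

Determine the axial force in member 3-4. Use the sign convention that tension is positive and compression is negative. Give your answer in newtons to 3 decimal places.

-41.704

N=5 nodes, M=7 members, R=3 reactions → 2N=10, M+R=10
member 0 (0-1): L=8.0329, (cx,cy)=(0.2667,0.9638)
member 1 (0-2): L=4.9470, (cx,cy)=(1.0000,0.0000)
member 2 (1-2): L=8.2345, (cx,cy)=(0.3406,-0.9402)
member 3 (1-3): L=5.1284, (cx,cy)=(0.9974,-0.0723)
member 4 (2-3): L=7.7245, (cx,cy)=(0.2990,0.9542)
member 5 (2-4): L=4.9530, (cx,cy)=(1.0000,0.0000)
member 6 (3-4): L=7.8305, (cx,cy)=(0.3375,-0.9413)
solve A·x = −loads:
  F[0-1] = -40.7804 N (compression)
  F[0-2] = -1914.1257 N (compression)
  F[1-2] = +43.7937 N (tension)
  F[1-3] = -25.8600 N (compression)
  F[2-3] = +39.1783 N (tension)
  F[2-4] = +14.0760 N (tension)
  F[3-4] = -41.7035 N (compression)
  Rx@0 = +1925.0000 N
  Ry@0 = +39.3038 N
  Ry@4 = +39.2562 N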